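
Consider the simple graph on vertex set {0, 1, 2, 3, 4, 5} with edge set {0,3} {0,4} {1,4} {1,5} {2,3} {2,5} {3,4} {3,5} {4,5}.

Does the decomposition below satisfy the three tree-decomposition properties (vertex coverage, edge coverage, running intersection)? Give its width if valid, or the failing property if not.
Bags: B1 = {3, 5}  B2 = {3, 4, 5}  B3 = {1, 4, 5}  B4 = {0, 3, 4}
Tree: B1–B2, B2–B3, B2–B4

A tree decomposition must satisfy three properties: every vertex lies in some bag; for every edge, both endpoints lie together in some bag; and for every vertex, the bags containing it form a connected subtree. Here vertex 2 appears in no bag, so the decomposition is invalid.

No — vertex 2 appears in no bag.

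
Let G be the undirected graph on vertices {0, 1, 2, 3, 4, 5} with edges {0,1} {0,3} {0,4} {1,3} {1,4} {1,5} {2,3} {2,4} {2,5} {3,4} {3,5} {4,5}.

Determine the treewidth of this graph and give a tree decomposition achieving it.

Treewidth 3.
Bags: B1 = {1, 3, 4, 5}  B2 = {2, 3, 4, 5}  B3 = {0, 1, 3, 4}
Tree: B1–B2, B1–B3

Each bag holds 4 vertices, so the decomposition has width 3, which upper-bounds the treewidth. On the other hand G contains the 4-clique {0, 1, 3, 4}. A clique must lie in a single bag of any decomposition, so no decomposition can have width below 3. Therefore the treewidth is 3.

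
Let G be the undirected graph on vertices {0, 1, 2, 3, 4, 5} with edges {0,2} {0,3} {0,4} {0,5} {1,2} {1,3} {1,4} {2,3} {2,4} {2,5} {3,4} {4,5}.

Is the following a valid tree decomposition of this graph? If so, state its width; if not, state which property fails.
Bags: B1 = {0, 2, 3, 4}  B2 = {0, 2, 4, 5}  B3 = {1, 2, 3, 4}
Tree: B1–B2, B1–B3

Yes; width 3.

Checking the three conditions: (i) the bags cover all of {0, 1, 2, 3, 4, 5}; (ii) for each edge, some bag contains both endpoints; (iii) the bags containing any fixed vertex form a subtree. All hold, so the decomposition is valid with width 4 − 1 = 3.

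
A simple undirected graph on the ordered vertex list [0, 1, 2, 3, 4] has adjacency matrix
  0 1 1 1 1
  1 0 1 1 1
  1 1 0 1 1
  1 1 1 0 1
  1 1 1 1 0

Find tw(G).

4

A width-4 tree decomposition is:
Bags: B1 = {0, 1, 2, 3, 4}
Tree: (single bag)
A single bag containing all 5 vertices is trivially a valid decomposition of width 4. For the lower bound, the 5 vertices {0, 1, 2, 3, 4} are pairwise adjacent, and any tree decomposition puts a clique entirely inside one bag — forcing width ≥ 4. Combining the bounds, tw(G) = 4.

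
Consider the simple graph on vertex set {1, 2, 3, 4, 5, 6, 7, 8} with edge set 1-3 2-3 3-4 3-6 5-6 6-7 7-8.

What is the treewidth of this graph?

A width-1 tree decomposition is:
Bags: B1 = {7, 8}  B2 = {6, 7}  B3 = {5, 6}  B4 = {3, 6}  B5 = {1, 3}  B6 = {2, 3}  B7 = {3, 4}
Tree: B1–B2, B2–B3, B2–B4, B4–B5, B4–B6, B6–B7
The largest bag has 2 vertices, giving width 1; this decomposition certifies tw(G) ≤ 1. Any graph with an edge has treewidth ≥ 1, and G has the edge 8–7. Combining the bounds, tw(G) = 1.

1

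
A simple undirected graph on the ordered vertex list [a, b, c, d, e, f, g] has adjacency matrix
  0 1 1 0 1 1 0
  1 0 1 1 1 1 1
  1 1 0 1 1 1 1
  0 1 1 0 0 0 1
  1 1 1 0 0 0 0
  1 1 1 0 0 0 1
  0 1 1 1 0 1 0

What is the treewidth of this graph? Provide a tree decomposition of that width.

The largest bag has 4 vertices, giving width 3; this decomposition certifies tw(G) ≤ 3. For the lower bound, the 4 vertices {b, c, d, g} are pairwise adjacent, and any tree decomposition puts a clique entirely inside one bag — forcing width ≥ 3. Combining the bounds, tw(G) = 3.

Treewidth 3.
One optimal decomposition is:
Bags: B1 = {b, c, f, g}  B2 = {a, b, c, f}  B3 = {b, c, d, g}  B4 = {a, b, c, e}
Tree: B1–B2, B1–B3, B2–B4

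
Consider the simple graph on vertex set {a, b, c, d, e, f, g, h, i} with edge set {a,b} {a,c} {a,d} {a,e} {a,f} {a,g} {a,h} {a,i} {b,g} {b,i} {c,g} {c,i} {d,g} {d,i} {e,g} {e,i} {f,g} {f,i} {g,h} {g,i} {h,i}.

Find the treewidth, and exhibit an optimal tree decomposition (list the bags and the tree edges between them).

Treewidth 3.
One such decomposition:
Bags: B1 = {a, f, g, i}  B2 = {a, b, g, i}  B3 = {a, g, h, i}  B4 = {a, e, g, i}  B5 = {a, c, g, i}  B6 = {a, d, g, i}
Tree: B1–B2, B2–B3, B1–B4, B3–B5, B4–B6

The largest bag has 4 vertices, giving width 3; this decomposition certifies tw(G) ≤ 3. Conversely, {a, d, g, i} is a clique of size 4, and the vertices of any clique must share a bag in every tree decomposition; so some bag has ≥ 4 vertices and tw(G) ≥ 3. Therefore the treewidth is 3.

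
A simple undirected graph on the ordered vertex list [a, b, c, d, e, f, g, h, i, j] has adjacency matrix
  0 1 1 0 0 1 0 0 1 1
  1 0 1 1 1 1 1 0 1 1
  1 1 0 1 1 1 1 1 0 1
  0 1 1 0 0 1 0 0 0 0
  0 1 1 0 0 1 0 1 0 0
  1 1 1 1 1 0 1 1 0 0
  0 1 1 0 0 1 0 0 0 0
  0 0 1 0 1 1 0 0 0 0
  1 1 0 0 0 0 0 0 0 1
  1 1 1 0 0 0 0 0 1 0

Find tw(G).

3

A width-3 tree decomposition is:
Bags: B1 = {a, b, c, j}  B2 = {a, b, i, j}  B3 = {a, b, c, f}  B4 = {b, c, e, f}  B5 = {c, e, f, h}  B6 = {b, c, f, g}  B7 = {b, c, d, f}
Tree: B1–B2, B1–B3, B3–B4, B4–B5, B3–B6, B4–B7
Every bag has size at most 4, so the width is 4 − 1 = 3 and tw(G) ≤ 3. For the lower bound, the 4 vertices {c, e, f, h} are pairwise adjacent, and any tree decomposition puts a clique entirely inside one bag — forcing width ≥ 3. Combining the bounds, tw(G) = 3.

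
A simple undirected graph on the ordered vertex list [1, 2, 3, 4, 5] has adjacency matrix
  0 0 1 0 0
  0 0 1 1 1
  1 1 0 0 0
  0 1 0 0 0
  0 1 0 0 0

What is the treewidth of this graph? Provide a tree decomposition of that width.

Every bag has size at most 2, so the width is 2 − 1 = 1 and tw(G) ≤ 1. Since G has at least one edge (e.g. 2–4), it is not an edgeless graph, so tw(G) ≥ 1. Therefore the treewidth is 1.

Treewidth 1.
Bags: B1 = {2, 4}  B2 = {2, 3}  B3 = {2, 5}  B4 = {1, 3}
Tree: B1–B2, B2–B3, B2–B4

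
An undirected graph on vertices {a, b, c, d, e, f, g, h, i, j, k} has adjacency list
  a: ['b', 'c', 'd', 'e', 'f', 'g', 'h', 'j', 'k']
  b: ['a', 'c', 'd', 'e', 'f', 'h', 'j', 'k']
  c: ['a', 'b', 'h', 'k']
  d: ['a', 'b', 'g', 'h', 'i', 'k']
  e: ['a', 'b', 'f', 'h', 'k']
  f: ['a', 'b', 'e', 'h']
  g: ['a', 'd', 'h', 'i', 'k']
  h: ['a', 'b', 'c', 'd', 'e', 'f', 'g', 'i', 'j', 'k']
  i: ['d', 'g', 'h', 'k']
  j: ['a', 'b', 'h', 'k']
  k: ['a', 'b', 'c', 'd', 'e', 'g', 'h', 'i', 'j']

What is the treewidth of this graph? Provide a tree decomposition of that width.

Treewidth 4.
One optimal decomposition is:
Bags: B1 = {a, b, d, h, k}  B2 = {a, b, h, j, k}  B3 = {a, b, c, h, k}  B4 = {a, b, e, h, k}  B5 = {a, d, g, h, k}  B6 = {a, b, e, f, h}  B7 = {d, g, h, i, k}
Tree: B1–B2, B2–B3, B2–B4, B1–B5, B4–B6, B5–B7

The largest bag has 5 vertices, giving width 4; this decomposition certifies tw(G) ≤ 4. On the other hand G contains the 5-clique {a, b, e, f, h}. A clique must lie in a single bag of any decomposition, so no decomposition can have width below 4. The upper and lower bounds meet at 4, so that is the treewidth.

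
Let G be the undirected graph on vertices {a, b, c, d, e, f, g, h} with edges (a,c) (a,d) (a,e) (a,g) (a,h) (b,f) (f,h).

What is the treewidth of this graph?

1

A width-1 tree decomposition is:
Bags: B1 = {a, e}  B2 = {a, h}  B3 = {f, h}  B4 = {a, d}  B5 = {b, f}  B6 = {a, g}  B7 = {a, c}
Tree: B1–B2, B2–B3, B2–B4, B3–B5, B4–B6, B6–B7
Each bag holds 2 vertices, so the decomposition has width 1, which upper-bounds the treewidth. G has an edge, so its treewidth is at least 1. Combining the bounds, tw(G) = 1.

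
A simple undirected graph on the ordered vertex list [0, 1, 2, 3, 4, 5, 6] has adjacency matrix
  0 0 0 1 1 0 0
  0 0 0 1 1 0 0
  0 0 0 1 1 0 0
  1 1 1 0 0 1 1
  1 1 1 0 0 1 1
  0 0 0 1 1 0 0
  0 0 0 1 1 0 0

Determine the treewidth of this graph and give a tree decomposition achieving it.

The largest bag has 3 vertices, giving width 2; this decomposition certifies tw(G) ≤ 2. Since 3–0–4–5–3 is a cycle in G, G is not acyclic. Forests are exactly the graphs of treewidth ≤ 1, so tw(G) ≥ 2. The upper and lower bounds meet at 2, so that is the treewidth.

Treewidth 2.
One such decomposition:
Bags: B1 = {0, 3, 4}  B2 = {3, 4, 5}  B3 = {1, 3, 4}  B4 = {3, 4, 6}  B5 = {2, 3, 4}
Tree: B1–B2, B2–B3, B3–B4, B4–B5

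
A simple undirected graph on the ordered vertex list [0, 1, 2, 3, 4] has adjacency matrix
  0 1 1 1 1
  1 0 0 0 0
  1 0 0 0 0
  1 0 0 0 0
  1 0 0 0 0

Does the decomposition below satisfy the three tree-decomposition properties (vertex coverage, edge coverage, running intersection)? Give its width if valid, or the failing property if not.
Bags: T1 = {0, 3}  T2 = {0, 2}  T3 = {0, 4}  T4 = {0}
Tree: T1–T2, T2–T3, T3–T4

A tree decomposition must satisfy three properties: every vertex lies in some bag; for every edge, both endpoints lie together in some bag; and for every vertex, the bags containing it form a connected subtree. Here vertex 1 appears in no bag, so the decomposition is invalid.

No — vertex 1 appears in no bag.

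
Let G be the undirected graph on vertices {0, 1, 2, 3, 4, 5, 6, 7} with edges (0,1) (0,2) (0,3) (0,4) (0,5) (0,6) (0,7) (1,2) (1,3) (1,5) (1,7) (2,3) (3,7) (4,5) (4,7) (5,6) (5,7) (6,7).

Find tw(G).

A width-3 tree decomposition is:
Bags: B1 = {0, 5, 6, 7}  B2 = {0, 1, 5, 7}  B3 = {0, 1, 3, 7}  B4 = {0, 1, 2, 3}  B5 = {0, 4, 5, 7}
Tree: B1–B2, B2–B3, B3–B4, B2–B5
The largest bag has 4 vertices, giving width 3; this decomposition certifies tw(G) ≤ 3. Conversely, {0, 1, 2, 3} is a clique of size 4, and the vertices of any clique must share a bag in every tree decomposition; so some bag has ≥ 4 vertices and tw(G) ≥ 3. Hence tw(G) = 3 exactly.

3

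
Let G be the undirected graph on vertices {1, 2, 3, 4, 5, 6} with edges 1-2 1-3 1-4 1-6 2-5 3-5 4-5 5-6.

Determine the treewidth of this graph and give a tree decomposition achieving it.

Every bag has size at most 3, so the width is 3 − 1 = 2 and tw(G) ≤ 2. The edges 1–6–5–4–1 form a cycle, so G is not a tree and its treewidth is at least 2. Therefore the treewidth is 2.

Treewidth 2.
One such decomposition:
Bags: B1 = {1, 5, 6}  B2 = {1, 4, 5}  B3 = {1, 2, 5}  B4 = {1, 3, 5}
Tree: B1–B2, B2–B3, B3–B4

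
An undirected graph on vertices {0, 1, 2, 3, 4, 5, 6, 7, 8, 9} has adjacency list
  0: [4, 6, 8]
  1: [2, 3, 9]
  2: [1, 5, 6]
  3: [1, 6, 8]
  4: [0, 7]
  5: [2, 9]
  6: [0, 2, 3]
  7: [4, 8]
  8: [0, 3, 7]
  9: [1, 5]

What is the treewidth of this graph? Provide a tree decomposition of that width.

Each bag holds 3 vertices, so the decomposition has width 2, which upper-bounds the treewidth. Since 4–7–8–0–4 is a cycle in G, G is not acyclic. Forests are exactly the graphs of treewidth ≤ 1, so tw(G) ≥ 2. Hence tw(G) = 2 exactly.

Treewidth 2.
Bags: B1 = {0, 4, 7}  B2 = {0, 7, 8}  B3 = {0, 6, 8}  B4 = {3, 6, 8}  B5 = {2, 3, 6}  B6 = {1, 2, 3}  B7 = {1, 2, 5}  B8 = {1, 5, 9}
Tree: B1–B2, B2–B3, B3–B4, B4–B5, B5–B6, B6–B7, B7–B8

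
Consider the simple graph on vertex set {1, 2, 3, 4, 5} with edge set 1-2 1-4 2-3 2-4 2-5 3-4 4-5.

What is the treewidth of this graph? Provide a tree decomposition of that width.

Treewidth 2.
Bags: B1 = {1, 2, 4}  B2 = {2, 4, 5}  B3 = {2, 3, 4}
Tree: B1–B2, B2–B3

Every bag has size at most 3, so the width is 3 − 1 = 2 and tw(G) ≤ 2. Conversely, {1, 2, 4} is a clique of size 3, and the vertices of any clique must share a bag in every tree decomposition; so some bag has ≥ 3 vertices and tw(G) ≥ 2. The upper and lower bounds meet at 2, so that is the treewidth.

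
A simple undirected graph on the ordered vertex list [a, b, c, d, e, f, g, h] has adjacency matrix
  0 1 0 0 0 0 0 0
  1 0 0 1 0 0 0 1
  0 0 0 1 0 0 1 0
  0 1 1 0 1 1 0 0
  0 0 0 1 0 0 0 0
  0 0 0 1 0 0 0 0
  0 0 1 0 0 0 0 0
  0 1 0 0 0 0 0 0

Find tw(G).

1

A width-1 tree decomposition is:
Bags: B1 = {c, g}  B2 = {c, d}  B3 = {b, d}  B4 = {b, h}  B5 = {d, f}  B6 = {a, b}  B7 = {d, e}
Tree: B1–B2, B2–B3, B3–B4, B3–B5, B3–B6, B5–B7
Every bag has size at most 2, so the width is 2 − 1 = 1 and tw(G) ≤ 1. Any graph with an edge has treewidth ≥ 1, and G has the edge g–c. Hence tw(G) = 1 exactly.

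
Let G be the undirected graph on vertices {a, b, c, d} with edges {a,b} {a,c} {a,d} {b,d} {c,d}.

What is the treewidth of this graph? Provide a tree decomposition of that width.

The largest bag has 3 vertices, giving width 2; this decomposition certifies tw(G) ≤ 2. Conversely, {a, c, d} is a clique of size 3, and the vertices of any clique must share a bag in every tree decomposition; so some bag has ≥ 3 vertices and tw(G) ≥ 2. Hence tw(G) = 2 exactly.

Treewidth 2.
One such decomposition:
Bags: B1 = {a, c, d}  B2 = {a, b, d}
Tree: B1–B2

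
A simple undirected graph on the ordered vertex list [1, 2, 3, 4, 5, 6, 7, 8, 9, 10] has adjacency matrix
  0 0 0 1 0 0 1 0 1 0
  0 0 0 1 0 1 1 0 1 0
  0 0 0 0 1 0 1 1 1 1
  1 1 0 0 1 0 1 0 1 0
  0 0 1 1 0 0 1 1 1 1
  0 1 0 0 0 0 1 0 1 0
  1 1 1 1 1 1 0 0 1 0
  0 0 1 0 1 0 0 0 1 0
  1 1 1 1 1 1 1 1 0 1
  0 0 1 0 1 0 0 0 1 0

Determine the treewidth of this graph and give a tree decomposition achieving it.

The largest bag has 4 vertices, giving width 3; this decomposition certifies tw(G) ≤ 3. On the other hand G contains the 4-clique {3, 5, 8, 9}. A clique must lie in a single bag of any decomposition, so no decomposition can have width below 3. The upper and lower bounds meet at 3, so that is the treewidth.

Treewidth 3.
One optimal decomposition is:
Bags: B1 = {4, 5, 7, 9}  B2 = {3, 5, 7, 9}  B3 = {1, 4, 7, 9}  B4 = {3, 5, 9, 10}  B5 = {2, 4, 7, 9}  B6 = {3, 5, 8, 9}  B7 = {2, 6, 7, 9}
Tree: B1–B2, B1–B3, B2–B4, B1–B5, B4–B6, B5–B7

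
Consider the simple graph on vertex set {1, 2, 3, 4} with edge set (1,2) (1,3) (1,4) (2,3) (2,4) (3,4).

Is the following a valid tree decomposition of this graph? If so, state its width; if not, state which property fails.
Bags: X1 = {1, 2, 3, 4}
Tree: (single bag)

Checking the three conditions: (i) the bags cover all of {1, 2, 3, 4}; (ii) for each edge, some bag contains both endpoints; (iii) the bags containing any fixed vertex form a subtree. All hold, so the decomposition is valid with width 4 − 1 = 3.

Yes; width 3.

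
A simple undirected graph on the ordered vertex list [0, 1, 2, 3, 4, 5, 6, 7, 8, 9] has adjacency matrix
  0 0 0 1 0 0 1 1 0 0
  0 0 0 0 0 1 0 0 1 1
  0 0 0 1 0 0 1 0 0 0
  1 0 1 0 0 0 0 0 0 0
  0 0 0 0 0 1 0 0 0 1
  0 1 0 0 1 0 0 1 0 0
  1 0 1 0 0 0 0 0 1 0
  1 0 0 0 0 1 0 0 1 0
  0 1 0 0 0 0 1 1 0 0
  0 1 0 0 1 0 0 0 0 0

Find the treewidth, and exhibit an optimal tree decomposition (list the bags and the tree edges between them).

Each bag holds 3 vertices, so the decomposition has width 2, which upper-bounds the treewidth. The edges 2–3–0–6–2 form a cycle, so G is not a tree and its treewidth is at least 2. Combining the bounds, tw(G) = 2.

Treewidth 2.
One optimal decomposition is:
Bags: B1 = {2, 3, 6}  B2 = {0, 3, 6}  B3 = {0, 6, 8}  B4 = {0, 7, 8}  B5 = {1, 7, 8}  B6 = {1, 5, 7}  B7 = {1, 5, 9}  B8 = {4, 5, 9}
Tree: B1–B2, B2–B3, B3–B4, B4–B5, B5–B6, B6–B7, B7–B8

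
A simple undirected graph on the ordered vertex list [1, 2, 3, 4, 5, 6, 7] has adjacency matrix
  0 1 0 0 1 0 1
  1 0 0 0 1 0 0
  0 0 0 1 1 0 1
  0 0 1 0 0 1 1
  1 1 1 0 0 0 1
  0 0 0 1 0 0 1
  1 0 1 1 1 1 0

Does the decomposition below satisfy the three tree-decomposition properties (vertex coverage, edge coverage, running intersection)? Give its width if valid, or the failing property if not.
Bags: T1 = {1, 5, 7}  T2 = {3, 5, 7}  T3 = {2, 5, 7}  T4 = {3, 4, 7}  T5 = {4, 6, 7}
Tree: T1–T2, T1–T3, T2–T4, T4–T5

A tree decomposition must satisfy three properties: every vertex lies in some bag; for every edge, both endpoints lie together in some bag; and for every vertex, the bags containing it form a connected subtree. Here edge (1,2) lies in no bag, so the decomposition is invalid.

No — edge (1,2) lies in no bag.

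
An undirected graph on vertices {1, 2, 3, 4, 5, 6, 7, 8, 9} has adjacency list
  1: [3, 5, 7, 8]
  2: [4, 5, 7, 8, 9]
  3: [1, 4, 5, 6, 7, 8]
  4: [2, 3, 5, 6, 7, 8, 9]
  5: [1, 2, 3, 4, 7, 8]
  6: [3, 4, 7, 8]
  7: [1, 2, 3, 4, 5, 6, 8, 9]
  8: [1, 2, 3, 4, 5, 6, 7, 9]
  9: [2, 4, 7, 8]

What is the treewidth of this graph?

A width-4 tree decomposition is:
Bags: B1 = {3, 4, 5, 7, 8}  B2 = {2, 4, 5, 7, 8}  B3 = {2, 4, 7, 8, 9}  B4 = {1, 3, 5, 7, 8}  B5 = {3, 4, 6, 7, 8}
Tree: B1–B2, B2–B3, B1–B4, B1–B5
Each bag holds 5 vertices, so the decomposition has width 4, which upper-bounds the treewidth. Conversely, {1, 3, 5, 7, 8} is a clique of size 5, and the vertices of any clique must share a bag in every tree decomposition; so some bag has ≥ 5 vertices and tw(G) ≥ 4. The upper and lower bounds meet at 4, so that is the treewidth.

4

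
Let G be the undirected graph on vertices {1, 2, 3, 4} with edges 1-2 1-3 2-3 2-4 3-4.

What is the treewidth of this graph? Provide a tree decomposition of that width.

Treewidth 2.
Bags: B1 = {2, 3, 4}  B2 = {1, 2, 3}
Tree: B1–B2

The largest bag has 3 vertices, giving width 2; this decomposition certifies tw(G) ≤ 2. For the lower bound, the 3 vertices {1, 2, 3} are pairwise adjacent, and any tree decomposition puts a clique entirely inside one bag — forcing width ≥ 2. Therefore the treewidth is 2.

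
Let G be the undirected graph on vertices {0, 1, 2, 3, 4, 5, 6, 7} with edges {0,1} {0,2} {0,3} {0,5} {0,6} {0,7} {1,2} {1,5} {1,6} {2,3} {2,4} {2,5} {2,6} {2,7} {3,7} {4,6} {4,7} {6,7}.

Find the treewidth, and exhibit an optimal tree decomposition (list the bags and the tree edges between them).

Every bag has size at most 4, so the width is 4 − 1 = 3 and tw(G) ≤ 3. On the other hand G contains the 4-clique {0, 1, 2, 5}. A clique must lie in a single bag of any decomposition, so no decomposition can have width below 3. Combining the bounds, tw(G) = 3.

Treewidth 3.
One optimal decomposition is:
Bags: B1 = {0, 1, 2, 6}  B2 = {0, 2, 6, 7}  B3 = {0, 1, 2, 5}  B4 = {2, 4, 6, 7}  B5 = {0, 2, 3, 7}
Tree: B1–B2, B1–B3, B2–B4, B2–B5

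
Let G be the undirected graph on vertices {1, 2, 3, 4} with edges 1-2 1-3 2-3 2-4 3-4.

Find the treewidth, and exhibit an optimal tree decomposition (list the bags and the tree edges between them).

The largest bag has 3 vertices, giving width 2; this decomposition certifies tw(G) ≤ 2. Conversely, {1, 2, 3} is a clique of size 3, and the vertices of any clique must share a bag in every tree decomposition; so some bag has ≥ 3 vertices and tw(G) ≥ 2. Therefore the treewidth is 2.

Treewidth 2.
One optimal decomposition is:
Bags: B1 = {2, 3, 4}  B2 = {1, 2, 3}
Tree: B1–B2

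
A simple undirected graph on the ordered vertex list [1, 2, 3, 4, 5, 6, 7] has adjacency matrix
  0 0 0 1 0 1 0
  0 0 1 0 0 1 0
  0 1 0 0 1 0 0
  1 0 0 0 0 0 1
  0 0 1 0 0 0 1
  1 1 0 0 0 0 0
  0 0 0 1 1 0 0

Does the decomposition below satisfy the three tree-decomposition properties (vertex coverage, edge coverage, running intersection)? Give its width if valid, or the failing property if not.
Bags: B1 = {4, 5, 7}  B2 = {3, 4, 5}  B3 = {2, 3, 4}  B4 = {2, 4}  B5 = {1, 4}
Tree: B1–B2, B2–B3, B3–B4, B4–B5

A tree decomposition must satisfy three properties: every vertex lies in some bag; for every edge, both endpoints lie together in some bag; and for every vertex, the bags containing it form a connected subtree. Here vertex 6 appears in no bag, so the decomposition is invalid.

No — vertex 6 appears in no bag.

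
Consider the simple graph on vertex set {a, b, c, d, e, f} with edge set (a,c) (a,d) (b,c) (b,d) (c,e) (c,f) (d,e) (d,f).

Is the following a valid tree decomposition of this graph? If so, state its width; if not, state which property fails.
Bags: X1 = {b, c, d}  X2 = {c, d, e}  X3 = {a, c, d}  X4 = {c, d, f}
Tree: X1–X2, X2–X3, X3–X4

Yes; width 2.

Every vertex of G appears in some bag (union = {a, b, c, d, e, f}); every edge is covered by a bag; and for each vertex v the set of bags containing v is connected in the bag tree. The decomposition is therefore valid. The largest bag has 3 vertices, so the width is 2.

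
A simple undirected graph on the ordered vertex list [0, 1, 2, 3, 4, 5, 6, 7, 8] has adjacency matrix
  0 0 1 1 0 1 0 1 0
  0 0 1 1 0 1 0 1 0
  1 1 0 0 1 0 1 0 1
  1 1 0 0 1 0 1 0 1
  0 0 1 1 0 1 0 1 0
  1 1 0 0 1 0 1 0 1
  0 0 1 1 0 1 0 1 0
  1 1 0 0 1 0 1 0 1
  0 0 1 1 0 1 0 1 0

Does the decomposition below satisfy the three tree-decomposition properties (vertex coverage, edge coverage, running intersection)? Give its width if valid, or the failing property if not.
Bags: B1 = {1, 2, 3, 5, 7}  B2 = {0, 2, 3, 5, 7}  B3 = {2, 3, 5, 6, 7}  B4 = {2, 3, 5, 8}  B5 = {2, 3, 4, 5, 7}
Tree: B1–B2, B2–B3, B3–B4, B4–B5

A tree decomposition must satisfy three properties: every vertex lies in some bag; for every edge, both endpoints lie together in some bag; and for every vertex, the bags containing it form a connected subtree. Here edge (7,8) lies in no bag, so the decomposition is invalid.

No — edge (7,8) lies in no bag.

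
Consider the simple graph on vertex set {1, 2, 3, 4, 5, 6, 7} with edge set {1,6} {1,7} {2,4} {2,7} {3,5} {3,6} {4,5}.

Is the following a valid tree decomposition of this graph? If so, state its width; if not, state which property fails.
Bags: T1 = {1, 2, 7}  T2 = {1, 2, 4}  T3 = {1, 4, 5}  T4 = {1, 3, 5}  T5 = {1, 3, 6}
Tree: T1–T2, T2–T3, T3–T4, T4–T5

Every vertex of G appears in some bag (union = {1, 2, 3, 4, 5, 6, 7}); every edge is covered by a bag; and for each vertex v the set of bags containing v is connected in the bag tree. The decomposition is therefore valid. The largest bag has 3 vertices, so the width is 2.

Yes; width 2.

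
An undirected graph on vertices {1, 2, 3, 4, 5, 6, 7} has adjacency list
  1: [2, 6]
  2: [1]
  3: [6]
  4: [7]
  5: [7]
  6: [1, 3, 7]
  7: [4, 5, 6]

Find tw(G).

1

A width-1 tree decomposition is:
Bags: B1 = {6, 7}  B2 = {4, 7}  B3 = {3, 6}  B4 = {1, 6}  B5 = {5, 7}  B6 = {1, 2}
Tree: B1–B2, B1–B3, B3–B4, B2–B5, B4–B6
Every bag has size at most 2, so the width is 2 − 1 = 1 and tw(G) ≤ 1. G has an edge, so its treewidth is at least 1. The upper and lower bounds meet at 1, so that is the treewidth.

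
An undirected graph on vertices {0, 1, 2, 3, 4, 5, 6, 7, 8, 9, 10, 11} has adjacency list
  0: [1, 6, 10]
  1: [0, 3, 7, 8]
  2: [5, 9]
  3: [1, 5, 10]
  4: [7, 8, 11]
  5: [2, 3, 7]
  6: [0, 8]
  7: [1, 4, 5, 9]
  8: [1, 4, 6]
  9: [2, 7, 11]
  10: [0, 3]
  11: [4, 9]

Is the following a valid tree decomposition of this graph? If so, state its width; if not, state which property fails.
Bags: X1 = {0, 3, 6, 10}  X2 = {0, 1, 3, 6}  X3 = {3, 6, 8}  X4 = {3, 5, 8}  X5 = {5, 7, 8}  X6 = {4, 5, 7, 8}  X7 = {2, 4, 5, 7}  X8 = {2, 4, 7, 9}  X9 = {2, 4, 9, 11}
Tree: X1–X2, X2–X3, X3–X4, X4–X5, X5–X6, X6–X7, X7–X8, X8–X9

A tree decomposition must satisfy three properties: every vertex lies in some bag; for every edge, both endpoints lie together in some bag; and for every vertex, the bags containing it form a connected subtree. Here edge (1,8) lies in no bag, so the decomposition is invalid.

No — edge (1,8) lies in no bag.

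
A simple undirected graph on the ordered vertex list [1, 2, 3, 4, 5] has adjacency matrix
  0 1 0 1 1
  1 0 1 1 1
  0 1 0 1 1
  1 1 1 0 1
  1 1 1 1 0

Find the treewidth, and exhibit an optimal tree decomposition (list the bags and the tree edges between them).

Each bag holds 4 vertices, so the decomposition has width 3, which upper-bounds the treewidth. For the lower bound, the 4 vertices {1, 2, 4, 5} are pairwise adjacent, and any tree decomposition puts a clique entirely inside one bag — forcing width ≥ 3. Therefore the treewidth is 3.

Treewidth 3.
One optimal decomposition is:
Bags: B1 = {2, 3, 4, 5}  B2 = {1, 2, 4, 5}
Tree: B1–B2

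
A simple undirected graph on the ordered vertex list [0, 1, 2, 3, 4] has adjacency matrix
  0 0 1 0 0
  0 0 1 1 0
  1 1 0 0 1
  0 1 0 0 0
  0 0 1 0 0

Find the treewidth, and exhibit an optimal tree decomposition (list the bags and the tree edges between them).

Each bag holds 2 vertices, so the decomposition has width 1, which upper-bounds the treewidth. G has an edge, so its treewidth is at least 1. Hence tw(G) = 1 exactly.

Treewidth 1.
Bags: B1 = {1, 2}  B2 = {2, 4}  B3 = {1, 3}  B4 = {0, 2}
Tree: B1–B2, B1–B3, B1–B4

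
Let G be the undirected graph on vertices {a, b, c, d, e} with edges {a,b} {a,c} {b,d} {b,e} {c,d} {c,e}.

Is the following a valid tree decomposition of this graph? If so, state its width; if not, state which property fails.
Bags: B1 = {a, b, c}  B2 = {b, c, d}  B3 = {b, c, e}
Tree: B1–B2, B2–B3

Every vertex of G appears in some bag (union = {a, b, c, d, e}); every edge is covered by a bag; and for each vertex v the set of bags containing v is connected in the bag tree. The decomposition is therefore valid. The largest bag has 3 vertices, so the width is 2.

Yes; width 2.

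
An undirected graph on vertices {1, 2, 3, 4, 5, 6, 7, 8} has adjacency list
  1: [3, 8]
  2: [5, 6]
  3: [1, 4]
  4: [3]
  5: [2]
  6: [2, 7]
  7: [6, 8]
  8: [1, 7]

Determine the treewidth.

A width-1 tree decomposition is:
Bags: B1 = {2, 5}  B2 = {2, 6}  B3 = {6, 7}  B4 = {7, 8}  B5 = {1, 8}  B6 = {1, 3}  B7 = {3, 4}
Tree: B1–B2, B2–B3, B3–B4, B4–B5, B5–B6, B6–B7
The largest bag has 2 vertices, giving width 1; this decomposition certifies tw(G) ≤ 1. Any graph with an edge has treewidth ≥ 1, and G has the edge 5–2. The upper and lower bounds meet at 1, so that is the treewidth.

1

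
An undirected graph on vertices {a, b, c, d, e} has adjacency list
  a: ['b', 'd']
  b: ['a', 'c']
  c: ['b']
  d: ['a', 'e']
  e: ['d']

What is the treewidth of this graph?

A width-1 tree decomposition is:
Bags: B1 = {a, d}  B2 = {a, b}  B3 = {d, e}  B4 = {b, c}
Tree: B1–B2, B1–B3, B2–B4
Each bag holds 2 vertices, so the decomposition has width 1, which upper-bounds the treewidth. Any graph with an edge has treewidth ≥ 1, and G has the edge d–a. The upper and lower bounds meet at 1, so that is the treewidth.

1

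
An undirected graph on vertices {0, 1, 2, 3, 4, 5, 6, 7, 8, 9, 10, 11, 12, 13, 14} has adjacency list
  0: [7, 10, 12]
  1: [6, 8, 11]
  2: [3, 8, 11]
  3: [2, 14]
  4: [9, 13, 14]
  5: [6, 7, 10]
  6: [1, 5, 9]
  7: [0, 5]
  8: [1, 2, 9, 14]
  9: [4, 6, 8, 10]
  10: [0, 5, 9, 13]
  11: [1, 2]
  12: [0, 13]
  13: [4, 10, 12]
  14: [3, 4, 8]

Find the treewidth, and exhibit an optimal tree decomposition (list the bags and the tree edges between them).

Treewidth 3.
One optimal decomposition is:
Bags: B1 = {0, 5, 7, 12}  B2 = {0, 5, 10, 12}  B3 = {5, 10, 12, 13}  B4 = {5, 6, 10, 13}  B5 = {6, 9, 10, 13}  B6 = {4, 6, 9, 13}  B7 = {1, 4, 6, 9}  B8 = {1, 4, 8, 9}  B9 = {1, 4, 8, 14}  B10 = {1, 8, 11, 14}  B11 = {2, 8, 11, 14}  B12 = {2, 3, 11, 14}
Tree: B1–B2, B2–B3, B3–B4, B4–B5, B5–B6, B6–B7, B7–B8, B8–B9, B9–B10, B10–B11, B11–B12

The largest bag has 4 vertices, giving width 3; this decomposition certifies tw(G) ≤ 3. For the lower bound: the 4 vertex sets {0,7,12}, {5}, {10}, {4,6,9,13} are disjoint, each induces a connected subgraph, and every pair is joined by at least one edge of G. Contracting each set to a single vertex therefore yields K_{4} as a minor, and since treewidth is minor-monotone, tw(G) ≥ tw(K_{4}) = 3. Therefore the treewidth is 3.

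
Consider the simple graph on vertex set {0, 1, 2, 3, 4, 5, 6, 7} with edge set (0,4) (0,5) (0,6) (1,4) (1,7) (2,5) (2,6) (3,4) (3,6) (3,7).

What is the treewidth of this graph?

A width-2 tree decomposition is:
Bags: B1 = {0, 2, 5}  B2 = {0, 2, 6}  B3 = {0, 4, 6}  B4 = {3, 4, 6}  B5 = {1, 3, 4}  B6 = {1, 3, 7}
Tree: B1–B2, B2–B3, B3–B4, B4–B5, B5–B6
Every bag has size at most 3, so the width is 3 − 1 = 2 and tw(G) ≤ 2. The edges 5–2–6–0–5 form a cycle, so G is not a tree and its treewidth is at least 2. The upper and lower bounds meet at 2, so that is the treewidth.

2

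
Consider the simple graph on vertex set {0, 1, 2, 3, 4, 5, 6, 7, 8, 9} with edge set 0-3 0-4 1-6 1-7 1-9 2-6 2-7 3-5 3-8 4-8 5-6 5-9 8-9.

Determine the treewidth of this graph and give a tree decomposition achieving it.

Each bag holds 3 vertices, so the decomposition has width 2, which upper-bounds the treewidth. The edges 7–2–6–1–7 form a cycle, so G is not a tree and its treewidth is at least 2. The upper and lower bounds meet at 2, so that is the treewidth.

Treewidth 2.
One such decomposition:
Bags: B1 = {1, 2, 7}  B2 = {1, 2, 6}  B3 = {1, 6, 9}  B4 = {5, 6, 9}  B5 = {5, 8, 9}  B6 = {3, 5, 8}  B7 = {3, 4, 8}  B8 = {0, 3, 4}
Tree: B1–B2, B2–B3, B3–B4, B4–B5, B5–B6, B6–B7, B7–B8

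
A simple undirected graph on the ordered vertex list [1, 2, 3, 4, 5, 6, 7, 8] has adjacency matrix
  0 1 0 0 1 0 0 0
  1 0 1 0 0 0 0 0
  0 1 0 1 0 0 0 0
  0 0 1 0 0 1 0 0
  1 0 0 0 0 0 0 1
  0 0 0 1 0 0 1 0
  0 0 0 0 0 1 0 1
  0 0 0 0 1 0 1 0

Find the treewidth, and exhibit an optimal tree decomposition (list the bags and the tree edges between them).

Treewidth 2.
Bags: B1 = {1, 5, 8}  B2 = {1, 7, 8}  B3 = {1, 6, 7}  B4 = {1, 4, 6}  B5 = {1, 3, 4}  B6 = {1, 2, 3}
Tree: B1–B2, B2–B3, B3–B4, B4–B5, B5–B6

The largest bag has 3 vertices, giving width 2; this decomposition certifies tw(G) ≤ 2. For the lower bound, G contains the cycle 1–5–8–7–6–4–3–2–1, so G is not a forest; only forests have treewidth ≤ 1, hence tw(G) ≥ 2. The upper and lower bounds meet at 2, so that is the treewidth.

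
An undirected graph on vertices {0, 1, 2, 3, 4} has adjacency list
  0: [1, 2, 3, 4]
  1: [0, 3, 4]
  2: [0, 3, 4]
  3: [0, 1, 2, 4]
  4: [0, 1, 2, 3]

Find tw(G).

A width-3 tree decomposition is:
Bags: B1 = {0, 2, 3, 4}  B2 = {0, 1, 3, 4}
Tree: B1–B2
Every bag has size at most 4, so the width is 4 − 1 = 3 and tw(G) ≤ 3. For the lower bound, the 4 vertices {0, 1, 3, 4} are pairwise adjacent, and any tree decomposition puts a clique entirely inside one bag — forcing width ≥ 3. The upper and lower bounds meet at 3, so that is the treewidth.

3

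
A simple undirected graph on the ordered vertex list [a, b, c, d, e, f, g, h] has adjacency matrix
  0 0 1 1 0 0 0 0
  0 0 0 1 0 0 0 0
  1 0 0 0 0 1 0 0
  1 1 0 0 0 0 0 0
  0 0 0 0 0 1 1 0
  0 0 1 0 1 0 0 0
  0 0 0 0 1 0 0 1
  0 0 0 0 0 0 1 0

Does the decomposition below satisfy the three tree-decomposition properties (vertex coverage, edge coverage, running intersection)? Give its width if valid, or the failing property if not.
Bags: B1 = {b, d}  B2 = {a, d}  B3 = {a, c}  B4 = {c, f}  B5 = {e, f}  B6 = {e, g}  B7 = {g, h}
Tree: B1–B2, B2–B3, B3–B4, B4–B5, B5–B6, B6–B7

Yes; width 1.

Vertex coverage: the bags together contain {a, b, c, d, e, f, g, h}, the full vertex set. Edge coverage: each edge of G has both endpoints in at least one bag. Running intersection: for every vertex, the bags containing it form a connected subtree. All three properties hold, so this is a valid tree decomposition of width max|bag| − 1 = 1, and hence tw(G) ≤ 1.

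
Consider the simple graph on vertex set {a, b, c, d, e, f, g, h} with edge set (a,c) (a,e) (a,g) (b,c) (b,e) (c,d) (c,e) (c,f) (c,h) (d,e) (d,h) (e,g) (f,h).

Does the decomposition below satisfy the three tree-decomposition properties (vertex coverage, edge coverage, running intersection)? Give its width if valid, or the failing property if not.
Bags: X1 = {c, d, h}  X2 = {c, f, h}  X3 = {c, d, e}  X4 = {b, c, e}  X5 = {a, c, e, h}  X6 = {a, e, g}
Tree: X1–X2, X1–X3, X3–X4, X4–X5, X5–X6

A tree decomposition must satisfy three properties: every vertex lies in some bag; for every edge, both endpoints lie together in some bag; and for every vertex, the bags containing it form a connected subtree. Here bags containing vertex h are not connected in the tree, so the decomposition is invalid.

No — bags containing vertex h are not connected in the tree.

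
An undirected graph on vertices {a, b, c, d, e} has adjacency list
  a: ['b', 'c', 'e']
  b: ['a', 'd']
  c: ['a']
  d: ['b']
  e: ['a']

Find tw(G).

1

A width-1 tree decomposition is:
Bags: B1 = {a, b}  B2 = {a, c}  B3 = {a, e}  B4 = {b, d}
Tree: B1–B2, B1–B3, B1–B4
The largest bag has 2 vertices, giving width 1; this decomposition certifies tw(G) ≤ 1. Since G has at least one edge (e.g. a–b), it is not an edgeless graph, so tw(G) ≥ 1. Hence tw(G) = 1 exactly.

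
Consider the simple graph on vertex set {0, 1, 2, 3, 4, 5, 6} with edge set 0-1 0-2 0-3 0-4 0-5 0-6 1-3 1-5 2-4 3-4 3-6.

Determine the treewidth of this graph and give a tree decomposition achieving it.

Treewidth 2.
One optimal decomposition is:
Bags: B1 = {0, 3, 4}  B2 = {0, 3, 6}  B3 = {0, 1, 3}  B4 = {0, 2, 4}  B5 = {0, 1, 5}
Tree: B1–B2, B1–B3, B1–B4, B3–B5

Every bag has size at most 3, so the width is 3 − 1 = 2 and tw(G) ≤ 2. Conversely, {0, 2, 4} is a clique of size 3, and the vertices of any clique must share a bag in every tree decomposition; so some bag has ≥ 3 vertices and tw(G) ≥ 2. The upper and lower bounds meet at 2, so that is the treewidth.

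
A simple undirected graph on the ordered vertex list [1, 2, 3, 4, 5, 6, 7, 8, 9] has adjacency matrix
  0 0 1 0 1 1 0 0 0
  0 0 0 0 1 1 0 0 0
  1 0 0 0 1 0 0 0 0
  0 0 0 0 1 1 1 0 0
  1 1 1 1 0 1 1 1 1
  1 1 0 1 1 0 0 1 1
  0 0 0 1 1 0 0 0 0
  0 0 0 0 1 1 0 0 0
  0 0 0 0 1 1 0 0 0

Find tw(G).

A width-2 tree decomposition is:
Bags: B1 = {1, 5, 6}  B2 = {5, 6, 9}  B3 = {5, 6, 8}  B4 = {4, 5, 6}  B5 = {1, 3, 5}  B6 = {4, 5, 7}  B7 = {2, 5, 6}
Tree: B1–B2, B1–B3, B2–B4, B1–B5, B4–B6, B3–B7
Every bag has size at most 3, so the width is 3 − 1 = 2 and tw(G) ≤ 2. On the other hand G contains the 3-clique {1, 3, 5}. A clique must lie in a single bag of any decomposition, so no decomposition can have width below 2. The upper and lower bounds meet at 2, so that is the treewidth.

2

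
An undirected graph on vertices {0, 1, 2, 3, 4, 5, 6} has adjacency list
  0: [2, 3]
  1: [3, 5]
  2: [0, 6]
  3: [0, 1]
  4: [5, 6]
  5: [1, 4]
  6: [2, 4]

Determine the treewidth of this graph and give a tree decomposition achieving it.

Every bag has size at most 3, so the width is 3 − 1 = 2 and tw(G) ≤ 2. Since 1–5–4–6–2–0–3–1 is a cycle in G, G is not acyclic. Forests are exactly the graphs of treewidth ≤ 1, so tw(G) ≥ 2. The upper and lower bounds meet at 2, so that is the treewidth.

Treewidth 2.
One such decomposition:
Bags: B1 = {1, 4, 5}  B2 = {1, 4, 6}  B3 = {1, 2, 6}  B4 = {0, 1, 2}  B5 = {0, 1, 3}
Tree: B1–B2, B2–B3, B3–B4, B4–B5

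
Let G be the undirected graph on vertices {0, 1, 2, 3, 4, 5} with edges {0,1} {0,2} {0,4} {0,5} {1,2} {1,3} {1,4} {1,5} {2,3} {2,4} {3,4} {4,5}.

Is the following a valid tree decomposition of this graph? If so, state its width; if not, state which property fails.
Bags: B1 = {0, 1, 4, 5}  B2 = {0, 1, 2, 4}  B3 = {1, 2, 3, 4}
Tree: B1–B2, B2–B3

Yes; width 3.

Every vertex of G appears in some bag (union = {0, 1, 2, 3, 4, 5}); every edge is covered by a bag; and for each vertex v the set of bags containing v is connected in the bag tree. The decomposition is therefore valid. The largest bag has 4 vertices, so the width is 3.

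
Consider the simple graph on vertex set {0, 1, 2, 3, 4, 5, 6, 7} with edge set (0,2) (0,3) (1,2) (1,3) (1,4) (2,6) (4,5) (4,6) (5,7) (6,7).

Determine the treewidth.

2

A width-2 tree decomposition is:
Bags: B1 = {4, 5, 7}  B2 = {4, 6, 7}  B3 = {1, 4, 6}  B4 = {1, 2, 6}  B5 = {1, 2, 3}  B6 = {0, 2, 3}
Tree: B1–B2, B2–B3, B3–B4, B4–B5, B5–B6
Each bag holds 3 vertices, so the decomposition has width 2, which upper-bounds the treewidth. For the lower bound, G contains the cycle 5–7–6–4–5, so G is not a forest; only forests have treewidth ≤ 1, hence tw(G) ≥ 2. Hence tw(G) = 2 exactly.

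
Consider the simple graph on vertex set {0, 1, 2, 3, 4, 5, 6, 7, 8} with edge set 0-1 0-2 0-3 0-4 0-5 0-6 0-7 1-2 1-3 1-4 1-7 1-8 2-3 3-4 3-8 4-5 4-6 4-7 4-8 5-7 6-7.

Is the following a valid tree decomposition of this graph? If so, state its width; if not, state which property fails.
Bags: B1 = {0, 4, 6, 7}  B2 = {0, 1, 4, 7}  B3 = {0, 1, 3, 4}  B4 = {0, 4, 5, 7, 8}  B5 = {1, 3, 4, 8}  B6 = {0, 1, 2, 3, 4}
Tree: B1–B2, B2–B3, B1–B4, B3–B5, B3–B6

No — bags containing vertex 8 are not connected in the tree.

A tree decomposition must satisfy three properties: every vertex lies in some bag; for every edge, both endpoints lie together in some bag; and for every vertex, the bags containing it form a connected subtree. Here bags containing vertex 8 are not connected in the tree, so the decomposition is invalid.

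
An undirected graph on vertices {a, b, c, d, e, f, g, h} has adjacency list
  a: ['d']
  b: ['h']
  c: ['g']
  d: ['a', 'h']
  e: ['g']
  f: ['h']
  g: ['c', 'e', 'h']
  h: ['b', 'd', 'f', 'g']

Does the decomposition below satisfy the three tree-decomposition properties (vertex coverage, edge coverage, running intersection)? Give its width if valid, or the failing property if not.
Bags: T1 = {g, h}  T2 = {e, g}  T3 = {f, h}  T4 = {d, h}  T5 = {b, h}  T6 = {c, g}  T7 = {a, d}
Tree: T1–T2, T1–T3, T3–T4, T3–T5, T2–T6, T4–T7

Every vertex of G appears in some bag (union = {a, b, c, d, e, f, g, h}); every edge is covered by a bag; and for each vertex v the set of bags containing v is connected in the bag tree. The decomposition is therefore valid. The largest bag has 2 vertices, so the width is 1.

Yes; width 1.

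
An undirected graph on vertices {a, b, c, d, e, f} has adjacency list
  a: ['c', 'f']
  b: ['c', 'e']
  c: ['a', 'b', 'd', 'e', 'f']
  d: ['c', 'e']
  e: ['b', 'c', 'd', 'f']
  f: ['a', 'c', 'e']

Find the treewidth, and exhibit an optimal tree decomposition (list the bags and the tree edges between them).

Treewidth 2.
One optimal decomposition is:
Bags: B1 = {c, d, e}  B2 = {c, e, f}  B3 = {b, c, e}  B4 = {a, c, f}
Tree: B1–B2, B2–B3, B2–B4

The largest bag has 3 vertices, giving width 2; this decomposition certifies tw(G) ≤ 2. On the other hand G contains the 3-clique {c, d, e}. A clique must lie in a single bag of any decomposition, so no decomposition can have width below 2. Therefore the treewidth is 2.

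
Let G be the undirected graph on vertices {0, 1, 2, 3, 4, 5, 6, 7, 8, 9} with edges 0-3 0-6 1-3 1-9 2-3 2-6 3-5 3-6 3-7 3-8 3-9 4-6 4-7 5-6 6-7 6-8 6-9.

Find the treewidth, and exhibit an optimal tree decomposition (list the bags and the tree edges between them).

Treewidth 2.
One such decomposition:
Bags: B1 = {3, 6, 9}  B2 = {3, 6, 7}  B3 = {3, 5, 6}  B4 = {4, 6, 7}  B5 = {3, 6, 8}  B6 = {2, 3, 6}  B7 = {1, 3, 9}  B8 = {0, 3, 6}
Tree: B1–B2, B1–B3, B2–B4, B1–B5, B1–B6, B1–B7, B5–B8

The largest bag has 3 vertices, giving width 2; this decomposition certifies tw(G) ≤ 2. On the other hand G contains the 3-clique {1, 3, 9}. A clique must lie in a single bag of any decomposition, so no decomposition can have width below 2. Hence tw(G) = 2 exactly.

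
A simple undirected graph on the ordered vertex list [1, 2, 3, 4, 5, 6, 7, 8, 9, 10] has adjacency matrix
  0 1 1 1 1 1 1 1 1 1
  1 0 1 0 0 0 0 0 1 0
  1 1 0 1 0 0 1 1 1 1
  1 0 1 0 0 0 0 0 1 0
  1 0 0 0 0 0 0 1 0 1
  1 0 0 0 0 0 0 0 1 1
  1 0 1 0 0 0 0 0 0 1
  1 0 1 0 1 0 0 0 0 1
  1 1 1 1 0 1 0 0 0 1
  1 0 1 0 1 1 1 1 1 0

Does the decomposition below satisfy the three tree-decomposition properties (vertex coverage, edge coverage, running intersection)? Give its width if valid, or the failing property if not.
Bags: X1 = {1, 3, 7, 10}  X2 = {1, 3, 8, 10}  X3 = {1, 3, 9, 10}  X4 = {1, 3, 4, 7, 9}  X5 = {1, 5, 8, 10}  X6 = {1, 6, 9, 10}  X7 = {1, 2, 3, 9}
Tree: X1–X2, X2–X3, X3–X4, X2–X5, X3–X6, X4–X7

A tree decomposition must satisfy three properties: every vertex lies in some bag; for every edge, both endpoints lie together in some bag; and for every vertex, the bags containing it form a connected subtree. Here bags containing vertex 7 are not connected in the tree, so the decomposition is invalid.

No — bags containing vertex 7 are not connected in the tree.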